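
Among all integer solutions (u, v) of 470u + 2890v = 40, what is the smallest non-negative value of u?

203

Reduce mod 2890: 470u ≡ 40 (mod 2890). With g = gcd(470, 2890) = 10 dividing 40, divide through: 47u ≡ 4 (mod 289).
Since gcd(47, 289) = 1, u ≡ 4·(47)⁻¹ ≡ 203 (mod 289). Smallest non-negative: 203.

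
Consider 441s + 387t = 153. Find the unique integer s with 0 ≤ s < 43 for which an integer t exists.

10

gcd(441, 387) = 9 (Euclid: 441 = 1·387 + 54; 387 = 7·54 + 9; 54 = 6·9 + 0), and 9 | 153.
Extended Euclid: 441·(-7) + 387·(8) = 9. Scale by 17: s₀ = -119.
General solution s = s₀ + 43k; reducing mod 43 gives s = 10 (and t = -11).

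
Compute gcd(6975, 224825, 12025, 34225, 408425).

25

gcd(6975, 224825): 224825 = 32·6975 + 1625; 6975 = 4·1625 + 475; 1625 = 3·475 + 200; 475 = 2·200 + 75; 200 = 2·75 + 50; 75 = 1·50 + 25; 50 = 2·25 + 0 → 25
gcd(25, 12025): 12025 = 481·25 + 0 → 25
gcd(25, 34225): 34225 = 1369·25 + 0 → 25
gcd(25, 408425): 408425 = 16337·25 + 0 → 25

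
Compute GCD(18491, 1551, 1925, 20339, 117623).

11

gcd(18491, 1551): 18491 = 11·1551 + 1430; 1551 = 1·1430 + 121; 1430 = 11·121 + 99; 121 = 1·99 + 22; 99 = 4·22 + 11; 22 = 2·11 + 0 → 11
gcd(11, 1925): 1925 = 175·11 + 0 → 11
gcd(11, 20339): 20339 = 1849·11 + 0 → 11
gcd(11, 117623): 117623 = 10693·11 + 0 → 11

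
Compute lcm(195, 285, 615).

151905

lcm(195, 285) = 195·285/gcd = 55575/15 = 3705
lcm(3705, 615) = 3705·615/gcd = 2278575/15 = 151905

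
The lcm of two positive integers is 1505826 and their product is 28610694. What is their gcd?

19

From gcd × lcm = mn: gcd = 28610694 / 1505826 = 19.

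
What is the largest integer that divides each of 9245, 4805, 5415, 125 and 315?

5

9245 = 5 · 43²; 4805 = 5 · 31²; 5415 = 3 · 5 · 19²; 125 = 5³; 315 = 3² · 5 · 7
gcd takes min exponent of each prime: 5 = 5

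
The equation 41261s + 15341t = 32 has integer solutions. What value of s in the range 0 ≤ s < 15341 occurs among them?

Euclid: 41261 = 2·15341 + 10579; 15341 = 1·10579 + 4762; 10579 = 2·4762 + 1055; 4762 = 4·1055 + 542; 1055 = 1·542 + 513; 542 = 1·513 + 29; 513 = 17·29 + 20; 29 = 1·20 + 9; 20 = 2·9 + 2; 9 = 4·2 + 1; 2 = 2·1 + 0 → gcd = 1; 32 = 1·32.
Back-substitution yields 41261·(-6878) + 15341·(18499) = 1, so one solution is s = -6878·32 = -220096, t = 18499·32 = 591968.
Solutions in s differ by 15341/1 = 15341; the one in [0, 15341) is -220096 mod 15341 = 10019.

10019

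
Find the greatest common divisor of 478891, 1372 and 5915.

7

gcd(478891, 1372): 478891 = 349·1372 + 63; 1372 = 21·63 + 49; 63 = 1·49 + 14; 49 = 3·14 + 7; 14 = 2·7 + 0 → 7
gcd(7, 5915): 5915 = 845·7 + 0 → 7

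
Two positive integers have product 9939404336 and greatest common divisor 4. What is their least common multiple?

gcd·lcm = product, so lcm = 9939404336/4 = 2484851084.

2484851084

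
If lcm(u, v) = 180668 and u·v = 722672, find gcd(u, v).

4

From gcd × lcm = uv: gcd = 722672 / 180668 = 4.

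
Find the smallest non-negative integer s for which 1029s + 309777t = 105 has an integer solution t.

31610

Reduce mod 309777: 1029s ≡ 105 (mod 309777). With g = gcd(1029, 309777) = 3 dividing 105, divide through: 343s ≡ 35 (mod 103259).
Since gcd(343, 103259) = 1, s ≡ 35·(343)⁻¹ ≡ 31610 (mod 103259). Smallest non-negative: 31610.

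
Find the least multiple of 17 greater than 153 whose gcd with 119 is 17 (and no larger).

gcd(k, 119) = 17 forces 17 | k; write k = 17s. Then gcd(17s, 17·7) = 17·gcd(s, 7), so need gcd(s, 7) = 1.
17s > 153 gives s ≥ 10. The least s ≥ 10 coprime to 7 is 10, so k = 17·10 = 170.

170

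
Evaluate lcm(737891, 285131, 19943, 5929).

737891 = 7² · 11 · 37²; 285131 = 7² · 11 · 23²; 19943 = 7² · 11 · 37; 5929 = 7² · 11²
lcm takes max exponent of each prime: 7² · 11² · 23² · 37² = 4293787729

4293787729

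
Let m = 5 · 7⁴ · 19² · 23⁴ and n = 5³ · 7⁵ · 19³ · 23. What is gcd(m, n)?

min exponent per shared prime: 5 · 7⁴ · 19² · 23 = 99677515

99677515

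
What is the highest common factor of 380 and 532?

76

380 = 2² · 5 · 19
532 = 2² · 7 · 19
Common: 2² · 19 = 76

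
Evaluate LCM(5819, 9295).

5819 = 11 · 23²; 9295 = 5 · 11 · 13²
max exponents: 5 · 11 · 13² · 23² = 4917055

4917055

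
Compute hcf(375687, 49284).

9

Euclid: 375687 = 7·49284 + 30699; 49284 = 1·30699 + 18585; 30699 = 1·18585 + 12114; 18585 = 1·12114 + 6471; 12114 = 1·6471 + 5643; 6471 = 1·5643 + 828; 5643 = 6·828 + 675; 828 = 1·675 + 153; 675 = 4·153 + 63; 153 = 2·63 + 27; 63 = 2·27 + 9; 27 = 3·9 + 0. Last nonzero remainder: 9.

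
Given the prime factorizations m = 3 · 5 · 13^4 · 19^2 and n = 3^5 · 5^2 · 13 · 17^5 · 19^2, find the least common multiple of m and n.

max exponent per prime: 3^5 · 5^2 · 13^4 · 17^5 · 19^2 = 88934752399144275

88934752399144275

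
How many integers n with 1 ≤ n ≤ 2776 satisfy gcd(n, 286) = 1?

286 = 2·11·13. Inclusion–exclusion on these primes:
2776 − ⌊2776/2⌋ − ⌊2776/11⌋ − ⌊2776/13⌋ + ⌊2776/22⌋ + ⌊2776/26⌋ + ⌊2776/143⌋ − ⌊2776/286⌋ = 1165

1165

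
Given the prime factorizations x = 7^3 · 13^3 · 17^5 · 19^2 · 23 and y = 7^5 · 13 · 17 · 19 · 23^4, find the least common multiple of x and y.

max exponent per prime: 7^5 · 13^3 · 17^5 · 19^2 · 23^4 = 5296432110228413775803

5296432110228413775803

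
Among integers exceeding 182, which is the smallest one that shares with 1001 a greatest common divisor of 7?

189

Multiples of 7 above 182: 7·27, 7·28, … . Need the cofactor coprime to 1001/7 = 143.
Checking s = 27, 28, … the first with gcd(s, 143) = 1 is s = 27, giving 189.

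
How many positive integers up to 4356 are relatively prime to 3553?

Prime factors of 3553: 11, 17, 19. Count integers ≤ 4356 divisible by none of them.
By inclusion–exclusion: 4356 − ⌊4356/11⌋ − ⌊4356/17⌋ − ⌊4356/19⌋ + ⌊4356/187⌋ + ⌊4356/209⌋ + ⌊4356/323⌋ − ⌊4356/3553⌋ = 3530.

3530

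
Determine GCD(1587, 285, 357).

gcd(1587, 285): 1587 = 5·285 + 162; 285 = 1·162 + 123; 162 = 1·123 + 39; 123 = 3·39 + 6; 39 = 6·6 + 3; 6 = 2·3 + 0 → 3
gcd(3, 357): 357 = 119·3 + 0 → 3

3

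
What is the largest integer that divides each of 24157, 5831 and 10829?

833

24157 = 7² · 17 · 29; 5831 = 7³ · 17; 10829 = 7² · 13 · 17
gcd takes min exponent of each prime: 7² · 17 = 833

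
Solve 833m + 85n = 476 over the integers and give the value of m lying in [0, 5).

2

Euclid: 833 = 9·85 + 68; 85 = 1·68 + 17; 68 = 4·17 + 0 → gcd = 17; 476 = 17·28.
Back-substitution yields 833·(-1) + 85·(10) = 17, so one solution is m = -1·28 = -28, n = 10·28 = 280.
Solutions in m differ by 85/17 = 5; the one in [0, 5) is -28 mod 5 = 2.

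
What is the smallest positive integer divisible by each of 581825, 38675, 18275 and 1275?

6830043675

581825 = 5² · 17 · 37²; 38675 = 5² · 7 · 13 · 17; 18275 = 5² · 17 · 43; 1275 = 3 · 5² · 17
lcm takes max exponent of each prime: 3 · 5² · 7 · 13 · 17 · 37² · 43 = 6830043675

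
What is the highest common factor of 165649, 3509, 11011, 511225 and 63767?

121

gcd(165649, 3509): 165649 = 47·3509 + 726; 3509 = 4·726 + 605; 726 = 1·605 + 121; 605 = 5·121 + 0 → 121
gcd(121, 11011): 11011 = 91·121 + 0 → 121
gcd(121, 511225): 511225 = 4225·121 + 0 → 121
gcd(121, 63767): 63767 = 527·121 + 0 → 121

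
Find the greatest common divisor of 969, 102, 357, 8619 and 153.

51

gcd(969, 102): 969 = 9·102 + 51; 102 = 2·51 + 0 → 51
gcd(51, 357): 357 = 7·51 + 0 → 51
gcd(51, 8619): 8619 = 169·51 + 0 → 51
gcd(51, 153): 153 = 3·51 + 0 → 51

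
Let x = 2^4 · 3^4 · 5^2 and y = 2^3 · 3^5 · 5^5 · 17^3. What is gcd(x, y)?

16200

min exponent per shared prime: 2^3 · 3^4 · 5^2 = 16200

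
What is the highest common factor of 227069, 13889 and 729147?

227069 = 17 · 19² · 37; 13889 = 17 · 19 · 43; 729147 = 3 · 17² · 29²
gcd takes min exponent of each prime: 17 = 17

17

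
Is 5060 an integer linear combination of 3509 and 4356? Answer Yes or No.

No

By Bézout, 3509m + 4356n = 5060 has integer solutions iff gcd(3509, 4356) | 5060.
Euclid: 4356 = 1·3509 + 847; 3509 = 4·847 + 121; 847 = 7·121 + 0. gcd = 121; 5060 mod 121 = 99. No.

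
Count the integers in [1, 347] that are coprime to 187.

297

Prime factors of 187: 11, 17. Count integers ≤ 347 divisible by none of them.
By inclusion–exclusion: 347 − ⌊347/11⌋ − ⌊347/17⌋ + ⌊347/187⌋ = 297.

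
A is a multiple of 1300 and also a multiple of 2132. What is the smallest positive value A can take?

53300

gcd first: 2132 = 1·1300 + 832; 1300 = 1·832 + 468; 832 = 1·468 + 364; 468 = 1·364 + 104; 364 = 3·104 + 52; 104 = 2·52 + 0 → gcd = 52
lcm = 1300·2132/gcd = 2771600/52 = 53300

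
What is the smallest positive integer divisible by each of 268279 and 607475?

14815707775

268279 = 11 · 29³; 607475 = 5² · 11 · 47²
max exponents: 5² · 11 · 29³ · 47² = 14815707775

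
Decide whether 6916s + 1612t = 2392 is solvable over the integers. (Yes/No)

gcd(6916, 1612): 6916 = 4·1612 + 468; 1612 = 3·468 + 208; 468 = 2·208 + 52; 208 = 4·52 + 0 → 52
52 divides 2392, so a solution exists.

Yes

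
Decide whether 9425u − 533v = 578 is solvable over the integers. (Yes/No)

No

By Bézout, 9425u − 533v = 578 has integer solutions iff gcd(9425, 533) | 578.
Euclid: 9425 = 17·533 + 364; 533 = 1·364 + 169; 364 = 2·169 + 26; 169 = 6·26 + 13; 26 = 2·13 + 0. gcd = 13; 578 mod 13 = 6. No.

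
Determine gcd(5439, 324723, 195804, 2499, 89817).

147

5439 = 3 · 7² · 37; 324723 = 3 · 7² · 47²; 195804 = 2² · 3³ · 7² · 37; 2499 = 3 · 7² · 17; 89817 = 3 · 7² · 13 · 47
gcd takes min exponent of each prime: 3 · 7² = 147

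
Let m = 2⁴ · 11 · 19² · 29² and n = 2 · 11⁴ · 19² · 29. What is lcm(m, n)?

71120355856

max exponent per prime: 2⁴ · 11⁴ · 19² · 29² = 71120355856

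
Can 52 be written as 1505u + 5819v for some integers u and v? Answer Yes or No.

By Bézout, 1505u + 5819v = 52 has integer solutions iff gcd(1505, 5819) | 52.
Euclid: 5819 = 3·1505 + 1304; 1505 = 1·1304 + 201; 1304 = 6·201 + 98; 201 = 2·98 + 5; 98 = 19·5 + 3; 5 = 1·3 + 2; 3 = 1·2 + 1; 2 = 2·1 + 0. gcd = 1; 52 mod 1 = 0. Yes.

Yes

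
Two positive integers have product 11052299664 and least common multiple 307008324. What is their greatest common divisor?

gcd·lcm = product, so gcd = 11052299664/307008324 = 36.

36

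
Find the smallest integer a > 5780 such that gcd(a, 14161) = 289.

6358

Multiples of 289 above 5780: 289·21, 289·22, … . Need the cofactor coprime to 14161/289 = 49.
Checking s = 21, 22, … the first with gcd(s, 49) = 1 is s = 22, giving 6358.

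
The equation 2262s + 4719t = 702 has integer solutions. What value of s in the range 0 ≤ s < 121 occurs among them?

gcd(2262, 4719) = 39 (Euclid: 4719 = 2·2262 + 195; 2262 = 11·195 + 117; 195 = 1·117 + 78; 117 = 1·78 + 39; 78 = 2·39 + 0), and 39 | 702.
Extended Euclid: 2262·(48) + 4719·(-23) = 39. Scale by 18: s₀ = 864.
General solution s = s₀ + 121k; reducing mod 121 gives s = 17 (and t = -8).

17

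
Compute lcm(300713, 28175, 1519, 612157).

lcm(300713, 28175) = 300713·28175/gcd = 8472588775/49 = 172909975
lcm(172909975, 1519) = 172909975·1519/gcd = 262650252025/49 = 5360209225
lcm(5360209225, 612157) = 5360209225·612157/gcd = 3281289598548325/1519 = 2160164317675

2160164317675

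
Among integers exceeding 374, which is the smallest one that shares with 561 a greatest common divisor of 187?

748

561 = 187·3. Any k with gcd(k, 561) = 187 is a multiple of 187, say 187s, with s coprime to 3.
Need s > 374/187, so s ≥ 3. First s ≥ 3 with gcd(s, 3) = 1 is s = 4. Thus k = 187·4 = 748.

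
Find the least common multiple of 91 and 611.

91 = 7 · 13; 611 = 13 · 47
max exponents: 7 · 13 · 47 = 4277

4277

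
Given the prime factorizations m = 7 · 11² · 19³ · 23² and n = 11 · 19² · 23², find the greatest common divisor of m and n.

2100659

min exponent per shared prime: 11 · 19² · 23² = 2100659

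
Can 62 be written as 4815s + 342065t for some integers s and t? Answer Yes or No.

gcd(4815, 342065): 342065 = 71·4815 + 200; 4815 = 24·200 + 15; 200 = 13·15 + 5; 15 = 3·5 + 0 → 5
5 does not divide 62, so a solution does not exist.

No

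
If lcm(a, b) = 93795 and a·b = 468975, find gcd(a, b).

gcd·lcm = product, so gcd = 468975/93795 = 5.

5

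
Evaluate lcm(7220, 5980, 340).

7220 = 2² · 5 · 19²; 5980 = 2² · 5 · 13 · 23; 340 = 2² · 5 · 17
lcm takes max exponent of each prime: 2² · 5 · 13 · 17 · 19² · 23 = 36699260

36699260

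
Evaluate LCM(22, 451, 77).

6314

22 = 2 · 11; 451 = 11 · 41; 77 = 7 · 11
lcm takes max exponent of each prime: 2 · 7 · 11 · 41 = 6314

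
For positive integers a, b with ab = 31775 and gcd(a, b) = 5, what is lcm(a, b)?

6355

gcd·lcm = product, so lcm = 31775/5 = 6355.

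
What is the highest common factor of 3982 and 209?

3982 = 2 · 11 · 181
209 = 11 · 19
Common: 11 = 11

11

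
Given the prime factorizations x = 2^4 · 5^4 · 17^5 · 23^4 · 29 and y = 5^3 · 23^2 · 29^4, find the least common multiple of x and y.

2810269322460280970000

max exponent per prime: 2^4 · 5^4 · 17^5 · 23^4 · 29^4 = 2810269322460280970000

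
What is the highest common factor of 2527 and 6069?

7

2527 = 7 · 19²
6069 = 3 · 7 · 17²
Common: 7 = 7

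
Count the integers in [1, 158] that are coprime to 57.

57 = 3·19. Inclusion–exclusion on these primes:
158 − ⌊158/3⌋ − ⌊158/19⌋ + ⌊158/57⌋ = 100

100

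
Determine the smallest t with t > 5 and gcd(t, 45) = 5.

45 = 5·9. Any t with gcd(t, 45) = 5 is a multiple of 5, say 5s, with s coprime to 9.
Need s > 5/5, so s ≥ 2. First s ≥ 2 with gcd(s, 9) = 1 is s = 2. Thus t = 5·2 = 10.

10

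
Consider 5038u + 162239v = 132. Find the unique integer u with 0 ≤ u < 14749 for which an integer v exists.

12366

gcd(5038, 162239) = 11 (Euclid: 162239 = 32·5038 + 1023; 5038 = 4·1023 + 946; 1023 = 1·946 + 77; 946 = 12·77 + 22; 77 = 3·22 + 11; 22 = 2·11 + 0), and 11 | 132.
Extended Euclid: 5038·(-6344) + 162239·(197) = 11. Scale by 12: u₀ = -76128.
General solution u = u₀ + 14749t; reducing mod 14749 gives u = 12366 (and v = -384).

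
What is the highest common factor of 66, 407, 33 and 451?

11

gcd(66, 407): 407 = 6·66 + 11; 66 = 6·11 + 0 → 11
gcd(11, 33): 33 = 3·11 + 0 → 11
gcd(11, 451): 451 = 41·11 + 0 → 11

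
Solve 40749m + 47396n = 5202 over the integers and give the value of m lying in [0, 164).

42

gcd(40749, 47396) = 289 (Euclid: 47396 = 1·40749 + 6647; 40749 = 6·6647 + 867; 6647 = 7·867 + 578; 867 = 1·578 + 289; 578 = 2·289 + 0), and 289 | 5202.
Extended Euclid: 40749·(57) + 47396·(-49) = 289. Scale by 18: m₀ = 1026.
General solution m = m₀ + 164t; reducing mod 164 gives m = 42 (and n = -36).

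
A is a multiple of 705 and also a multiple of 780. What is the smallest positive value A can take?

36660

705 = 3 · 5 · 47; 780 = 2² · 3 · 5 · 13
max exponents: 2² · 3 · 5 · 13 · 47 = 36660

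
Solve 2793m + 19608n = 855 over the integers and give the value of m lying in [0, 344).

Reduce mod 19608: 2793m ≡ 855 (mod 19608). With g = gcd(2793, 19608) = 57 dividing 855, divide through: 49m ≡ 15 (mod 344).
Since gcd(49, 344) = 1, m ≡ 15·(49)⁻¹ ≡ 239 (mod 344). Smallest non-negative: 239.

239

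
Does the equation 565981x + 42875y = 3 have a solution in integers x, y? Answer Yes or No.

gcd(565981, 42875): 565981 = 13·42875 + 8606; 42875 = 4·8606 + 8451; 8606 = 1·8451 + 155; 8451 = 54·155 + 81; 155 = 1·81 + 74; 81 = 1·74 + 7; 74 = 10·7 + 4; 7 = 1·4 + 3; 4 = 1·3 + 1; 3 = 3·1 + 0 → 1
1 divides 3, so a solution exists.

Yes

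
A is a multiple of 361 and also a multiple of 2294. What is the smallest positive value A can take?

361 = 19²; 2294 = 2 · 31 · 37
max exponents: 2 · 19² · 31 · 37 = 828134

828134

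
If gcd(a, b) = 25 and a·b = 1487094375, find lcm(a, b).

For any two positive integers, gcd × lcm equals their product. Hence lcm = 1487094375 / 25 = 59483775.

59483775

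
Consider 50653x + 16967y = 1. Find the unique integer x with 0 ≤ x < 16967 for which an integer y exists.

Euclid: 50653 = 2·16967 + 16719; 16967 = 1·16719 + 248; 16719 = 67·248 + 103; 248 = 2·103 + 42; 103 = 2·42 + 19; 42 = 2·19 + 4; 19 = 4·4 + 3; 4 = 1·3 + 1; 3 = 3·1 + 0 → gcd = 1; 1 = 1·1.
Back-substitution yields 50653·(-4447) + 16967·(13276) = 1, so one solution is x = -4447·1 = -4447, y = 13276·1 = 13276.
Solutions in x differ by 16967/1 = 16967; the one in [0, 16967) is -4447 mod 16967 = 12520.

12520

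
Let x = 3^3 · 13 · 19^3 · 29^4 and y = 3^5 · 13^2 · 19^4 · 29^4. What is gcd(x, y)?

1702785373029

min exponent per shared prime: 3^3 · 13 · 19^3 · 29^4 = 1702785373029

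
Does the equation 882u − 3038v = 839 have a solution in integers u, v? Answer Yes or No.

By Bézout, 882u − 3038v = 839 has integer solutions iff gcd(882, 3038) | 839.
Euclid: 3038 = 3·882 + 392; 882 = 2·392 + 98; 392 = 4·98 + 0. gcd = 98; 839 mod 98 = 55. No.

No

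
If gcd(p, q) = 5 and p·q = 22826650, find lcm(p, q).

Since gcd(p,q)·lcm(p,q) = pq, lcm = 22826650/5 = 4565330.

4565330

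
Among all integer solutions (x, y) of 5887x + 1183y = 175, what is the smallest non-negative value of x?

gcd(5887, 1183) = 7 (Euclid: 5887 = 4·1183 + 1155; 1183 = 1·1155 + 28; 1155 = 41·28 + 7; 28 = 4·7 + 0), and 7 | 175.
Extended Euclid: 5887·(42) + 1183·(-209) = 7. Scale by 25: x₀ = 1050.
General solution x = x₀ + 169t; reducing mod 169 gives x = 36 (and y = -179).

36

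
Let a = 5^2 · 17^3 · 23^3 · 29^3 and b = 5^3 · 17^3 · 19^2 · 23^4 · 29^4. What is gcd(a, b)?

36447208780475

min exponent per shared prime: 5^2 · 17^3 · 23^3 · 29^3 = 36447208780475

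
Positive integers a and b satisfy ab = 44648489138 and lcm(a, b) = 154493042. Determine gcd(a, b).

289

gcd·lcm = product, so gcd = 44648489138/154493042 = 289.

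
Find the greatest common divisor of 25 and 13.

25 = 5²
13 = 13
Common: 1 = 1

1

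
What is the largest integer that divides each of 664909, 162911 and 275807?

7

gcd(664909, 162911): 664909 = 4·162911 + 13265; 162911 = 12·13265 + 3731; 13265 = 3·3731 + 2072; 3731 = 1·2072 + 1659; 2072 = 1·1659 + 413; 1659 = 4·413 + 7; 413 = 59·7 + 0 → 7
gcd(7, 275807): 275807 = 39401·7 + 0 → 7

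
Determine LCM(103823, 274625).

103823 = 47³; 274625 = 5³ · 13³
max exponents: 5³ · 13³ · 47³ = 28512391375

28512391375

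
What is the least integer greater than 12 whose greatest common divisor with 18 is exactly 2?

14

18 = 2·9. Any a with gcd(a, 18) = 2 is a multiple of 2, say 2s, with s coprime to 9.
Need s > 12/2, so s ≥ 7. First s ≥ 7 with gcd(s, 9) = 1 is s = 7. Thus a = 2·7 = 14.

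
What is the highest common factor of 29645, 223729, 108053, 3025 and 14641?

121

gcd(29645, 223729): 223729 = 7·29645 + 16214; 29645 = 1·16214 + 13431; 16214 = 1·13431 + 2783; 13431 = 4·2783 + 2299; 2783 = 1·2299 + 484; 2299 = 4·484 + 363; 484 = 1·363 + 121; 363 = 3·121 + 0 → 121
gcd(121, 108053): 108053 = 893·121 + 0 → 121
gcd(121, 3025): 3025 = 25·121 + 0 → 121
gcd(121, 14641): 14641 = 121·121 + 0 → 121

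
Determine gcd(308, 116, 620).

308 = 2² · 7 · 11; 116 = 2² · 29; 620 = 2² · 5 · 31
gcd takes min exponent of each prime: 2² = 4

4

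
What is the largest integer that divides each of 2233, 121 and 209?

11

2233 = 7 · 11 · 29; 121 = 11²; 209 = 11 · 19
gcd takes min exponent of each prime: 11 = 11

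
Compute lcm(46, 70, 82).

46 = 2 · 23; 70 = 2 · 5 · 7; 82 = 2 · 41
lcm takes max exponent of each prime: 2 · 5 · 7 · 23 · 41 = 66010

66010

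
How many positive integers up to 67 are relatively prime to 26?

31

26 = 2·13. Inclusion–exclusion on these primes:
67 − ⌊67/2⌋ − ⌊67/13⌋ + ⌊67/26⌋ = 31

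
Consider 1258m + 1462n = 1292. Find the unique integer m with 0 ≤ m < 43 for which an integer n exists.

gcd(1258, 1462) = 34 (Euclid: 1462 = 1·1258 + 204; 1258 = 6·204 + 34; 204 = 6·34 + 0), and 34 | 1292.
Extended Euclid: 1258·(7) + 1462·(-6) = 34. Scale by 38: m₀ = 266.
General solution m = m₀ + 43t; reducing mod 43 gives m = 8 (and n = -6).

8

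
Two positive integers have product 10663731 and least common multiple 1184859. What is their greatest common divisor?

9

From gcd × lcm = uv: gcd = 10663731 / 1184859 = 9.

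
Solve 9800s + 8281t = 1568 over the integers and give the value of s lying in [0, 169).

Euclid: 9800 = 1·8281 + 1519; 8281 = 5·1519 + 686; 1519 = 2·686 + 147; 686 = 4·147 + 98; 147 = 1·98 + 49; 98 = 2·49 + 0 → gcd = 49; 1568 = 49·32.
Back-substitution yields 9800·(60) + 8281·(-71) = 49, so one solution is s = 60·32 = 1920, t = -71·32 = -2272.
Solutions in s differ by 8281/49 = 169; the one in [0, 169) is 1920 mod 169 = 61.

61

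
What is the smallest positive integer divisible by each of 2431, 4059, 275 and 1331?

lcm(2431, 4059) = 2431·4059/gcd = 9867429/11 = 897039
lcm(897039, 275) = 897039·275/gcd = 246685725/11 = 22425975
lcm(22425975, 1331) = 22425975·1331/gcd = 29848972725/11 = 2713542975

2713542975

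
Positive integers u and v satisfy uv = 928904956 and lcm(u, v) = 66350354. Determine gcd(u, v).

From gcd × lcm = uv: gcd = 928904956 / 66350354 = 14.

14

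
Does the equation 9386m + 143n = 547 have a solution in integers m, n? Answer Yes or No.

By Bézout, 9386m + 143n = 547 has integer solutions iff gcd(9386, 143) | 547.
Euclid: 9386 = 65·143 + 91; 143 = 1·91 + 52; 91 = 1·52 + 39; 52 = 1·39 + 13; 39 = 3·13 + 0. gcd = 13; 547 mod 13 = 1. No.

No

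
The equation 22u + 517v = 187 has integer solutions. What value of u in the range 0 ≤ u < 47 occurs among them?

32

Euclid: 517 = 23·22 + 11; 22 = 2·11 + 0 → gcd = 11; 187 = 11·17.
Back-substitution yields 22·(-23) + 517·(1) = 11, so one solution is u = -23·17 = -391, v = 1·17 = 17.
Solutions in u differ by 517/11 = 47; the one in [0, 47) is -391 mod 47 = 32.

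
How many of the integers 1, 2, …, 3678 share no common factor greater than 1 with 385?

2293

Prime factors of 385: 5, 7, 11. Count integers ≤ 3678 divisible by none of them.
By inclusion–exclusion: 3678 − ⌊3678/5⌋ − ⌊3678/7⌋ − ⌊3678/11⌋ + ⌊3678/35⌋ + ⌊3678/55⌋ + ⌊3678/77⌋ − ⌊3678/385⌋ = 2293.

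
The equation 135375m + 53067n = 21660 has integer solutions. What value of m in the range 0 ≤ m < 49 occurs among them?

Euclid: 135375 = 2·53067 + 29241; 53067 = 1·29241 + 23826; 29241 = 1·23826 + 5415; 23826 = 4·5415 + 2166; 5415 = 2·2166 + 1083; 2166 = 2·1083 + 0 → gcd = 1083; 21660 = 1083·20.
Back-substitution yields 135375·(20) + 53067·(-51) = 1083, so one solution is m = 20·20 = 400, n = -51·20 = -1020.
Solutions in m differ by 53067/1083 = 49; the one in [0, 49) is 400 mod 49 = 8.

8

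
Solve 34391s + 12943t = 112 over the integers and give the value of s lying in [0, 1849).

gcd(34391, 12943) = 7 (Euclid: 34391 = 2·12943 + 8505; 12943 = 1·8505 + 4438; 8505 = 1·4438 + 4067; 4438 = 1·4067 + 371; 4067 = 10·371 + 357; 371 = 1·357 + 14; 357 = 25·14 + 7; 14 = 2·7 + 0), and 7 | 112.
Extended Euclid: 34391·(907) + 12943·(-2410) = 7. Scale by 16: s₀ = 14512.
General solution s = s₀ + 1849k; reducing mod 1849 gives s = 1569 (and t = -4169).

1569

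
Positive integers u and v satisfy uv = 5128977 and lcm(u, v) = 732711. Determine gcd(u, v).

gcd·lcm = product, so gcd = 5128977/732711 = 7.

7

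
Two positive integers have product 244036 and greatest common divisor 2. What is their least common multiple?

gcd·lcm = product, so lcm = 244036/2 = 122018.

122018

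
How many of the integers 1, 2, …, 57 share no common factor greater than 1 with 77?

44

77 = 7·11. Inclusion–exclusion on these primes:
57 − ⌊57/7⌋ − ⌊57/11⌋ + ⌊57/77⌋ = 44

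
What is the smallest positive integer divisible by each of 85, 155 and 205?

85 = 5 · 17; 155 = 5 · 31; 205 = 5 · 41
lcm takes max exponent of each prime: 5 · 17 · 31 · 41 = 108035

108035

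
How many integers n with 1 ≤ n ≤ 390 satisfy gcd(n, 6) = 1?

130

6 = 2·3. Inclusion–exclusion on these primes:
390 − ⌊390/2⌋ − ⌊390/3⌋ + ⌊390/6⌋ = 130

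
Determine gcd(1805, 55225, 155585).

5

gcd(1805, 55225): 55225 = 30·1805 + 1075; 1805 = 1·1075 + 730; 1075 = 1·730 + 345; 730 = 2·345 + 40; 345 = 8·40 + 25; 40 = 1·25 + 15; 25 = 1·15 + 10; 15 = 1·10 + 5; 10 = 2·5 + 0 → 5
gcd(5, 155585): 155585 = 31117·5 + 0 → 5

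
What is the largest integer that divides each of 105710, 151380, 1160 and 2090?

10

105710 = 2 · 5 · 11 · 31²; 151380 = 2² · 3² · 5 · 29²; 1160 = 2³ · 5 · 29; 2090 = 2 · 5 · 11 · 19
gcd takes min exponent of each prime: 2 · 5 = 10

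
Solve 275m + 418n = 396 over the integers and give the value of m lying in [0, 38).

Euclid: 418 = 1·275 + 143; 275 = 1·143 + 132; 143 = 1·132 + 11; 132 = 12·11 + 0 → gcd = 11; 396 = 11·36.
Back-substitution yields 275·(-3) + 418·(2) = 11, so one solution is m = -3·36 = -108, n = 2·36 = 72.
Solutions in m differ by 418/11 = 38; the one in [0, 38) is -108 mod 38 = 6.

6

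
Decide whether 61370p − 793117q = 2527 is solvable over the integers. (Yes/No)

Yes

By Bézout, 61370p − 793117q = 2527 has integer solutions iff gcd(61370, 793117) | 2527.
Euclid: 793117 = 12·61370 + 56677; 61370 = 1·56677 + 4693; 56677 = 12·4693 + 361; 4693 = 13·361 + 0. gcd = 361; 2527 mod 361 = 0. Yes.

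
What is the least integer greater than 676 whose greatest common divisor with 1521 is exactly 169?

845

Multiples of 169 above 676: 169·5, 169·6, … . Need the cofactor coprime to 1521/169 = 9.
Checking s = 5, 6, … the first with gcd(s, 9) = 1 is s = 5, giving 845.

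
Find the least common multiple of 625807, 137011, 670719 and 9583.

82089277617711

lcm(625807, 137011) = 625807·137011/gcd = 85742442877/3703 = 23154859
lcm(23154859, 670719) = 23154859·670719/gcd = 15530403873621/7 = 2218629124803
lcm(2218629124803, 9583) = 2218629124803·9583/gcd = 21261122902987149/259 = 82089277617711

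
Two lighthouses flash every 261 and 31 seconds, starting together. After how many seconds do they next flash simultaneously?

8091

gcd first: 261 = 8·31 + 13; 31 = 2·13 + 5; 13 = 2·5 + 3; 5 = 1·3 + 2; 3 = 1·2 + 1; 2 = 2·1 + 0 → gcd = 1
lcm = 261·31/gcd = 8091/1 = 8091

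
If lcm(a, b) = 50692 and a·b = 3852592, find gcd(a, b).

From gcd × lcm = ab: gcd = 3852592 / 50692 = 76.

76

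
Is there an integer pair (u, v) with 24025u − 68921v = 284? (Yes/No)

By Bézout, 24025u − 68921v = 284 has integer solutions iff gcd(24025, 68921) | 284.
Euclid: 68921 = 2·24025 + 20871; 24025 = 1·20871 + 3154; 20871 = 6·3154 + 1947; 3154 = 1·1947 + 1207; 1947 = 1·1207 + 740; 1207 = 1·740 + 467; 740 = 1·467 + 273; 467 = 1·273 + 194; 273 = 1·194 + 79; 194 = 2·79 + 36; 79 = 2·36 + 7; 36 = 5·7 + 1; 7 = 7·1 + 0. gcd = 1; 284 mod 1 = 0. Yes.

Yes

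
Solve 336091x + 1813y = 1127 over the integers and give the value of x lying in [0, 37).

gcd(336091, 1813) = 49 (Euclid: 336091 = 185·1813 + 686; 1813 = 2·686 + 441; 686 = 1·441 + 245; 441 = 1·245 + 196; 245 = 1·196 + 49; 196 = 4·49 + 0), and 49 | 1127.
Extended Euclid: 336091·(8) + 1813·(-1483) = 49. Scale by 23: x₀ = 184.
General solution x = x₀ + 37t; reducing mod 37 gives x = 36 (and y = -6673).

36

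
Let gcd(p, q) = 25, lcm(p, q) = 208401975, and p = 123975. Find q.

42025

p·q = gcd·lcm = 25·208401975 = 5210049375, so q = 5210049375/123975 = 42025.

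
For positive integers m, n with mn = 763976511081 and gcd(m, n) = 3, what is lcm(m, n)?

254658837027

Since gcd(m,n)·lcm(m,n) = mn, lcm = 763976511081/3 = 254658837027.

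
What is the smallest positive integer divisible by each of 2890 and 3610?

1043290

2890 = 2 · 5 · 17²; 3610 = 2 · 5 · 19²
max exponents: 2 · 5 · 17² · 19² = 1043290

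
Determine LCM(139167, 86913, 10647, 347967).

8781339152924793

139167 = 3² · 7 · 47²; 86913 = 3⁴ · 29 · 37; 10647 = 3² · 7 · 13²; 347967 = 3² · 23 · 41²
lcm takes max exponent of each prime: 3⁴ · 7 · 13² · 23 · 29 · 37 · 41² · 47² = 8781339152924793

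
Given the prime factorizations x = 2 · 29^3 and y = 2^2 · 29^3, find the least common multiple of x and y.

max exponent per prime: 2^2 · 29^3 = 97556

97556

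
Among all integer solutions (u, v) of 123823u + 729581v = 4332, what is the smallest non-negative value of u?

gcd(123823, 729581) = 361 (Euclid: 729581 = 5·123823 + 110466; 123823 = 1·110466 + 13357; 110466 = 8·13357 + 3610; 13357 = 3·3610 + 2527; 3610 = 1·2527 + 1083; 2527 = 2·1083 + 361; 1083 = 3·361 + 0), and 361 | 4332.
Extended Euclid: 123823·(601) + 729581·(-102) = 361. Scale by 12: u₀ = 7212.
General solution u = u₀ + 2021t; reducing mod 2021 gives u = 1149 (and v = -195).

1149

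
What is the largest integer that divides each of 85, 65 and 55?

gcd(85, 65): 85 = 1·65 + 20; 65 = 3·20 + 5; 20 = 4·5 + 0 → 5
gcd(5, 55): 55 = 11·5 + 0 → 5

5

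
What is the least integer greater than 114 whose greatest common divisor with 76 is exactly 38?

76 = 38·2. Any m with gcd(m, 76) = 38 is a multiple of 38, say 38s, with s coprime to 2.
Need s > 114/38, so s ≥ 4. First s ≥ 4 with gcd(s, 2) = 1 is s = 5. Thus m = 38·5 = 190.

190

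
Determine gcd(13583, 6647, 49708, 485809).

289

gcd(13583, 6647): 13583 = 2·6647 + 289; 6647 = 23·289 + 0 → 289
gcd(289, 49708): 49708 = 172·289 + 0 → 289
gcd(289, 485809): 485809 = 1681·289 + 0 → 289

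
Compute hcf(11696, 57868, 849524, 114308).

gcd(11696, 57868): 57868 = 4·11696 + 11084; 11696 = 1·11084 + 612; 11084 = 18·612 + 68; 612 = 9·68 + 0 → 68
gcd(68, 849524): 849524 = 12493·68 + 0 → 68
gcd(68, 114308): 114308 = 1681·68 + 0 → 68

68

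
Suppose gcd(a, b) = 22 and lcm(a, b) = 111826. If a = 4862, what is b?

506

Using ab = gcd(a,b)·lcm(a,b) = 22·111826 = 2460172, we get b = 2460172/4862 = 506.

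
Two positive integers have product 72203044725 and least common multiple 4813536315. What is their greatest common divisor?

15

gcd·lcm = product, so gcd = 72203044725/4813536315 = 15.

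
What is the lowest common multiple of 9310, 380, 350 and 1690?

9310 = 2 · 5 · 7² · 19; 380 = 2² · 5 · 19; 350 = 2 · 5² · 7; 1690 = 2 · 5 · 13²
lcm takes max exponent of each prime: 2² · 5² · 7² · 13² · 19 = 15733900

15733900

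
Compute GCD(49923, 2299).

1

Euclid: 49923 = 21·2299 + 1644; 2299 = 1·1644 + 655; 1644 = 2·655 + 334; 655 = 1·334 + 321; 334 = 1·321 + 13; 321 = 24·13 + 9; 13 = 1·9 + 4; 9 = 2·4 + 1; 4 = 4·1 + 0. Last nonzero remainder: 1.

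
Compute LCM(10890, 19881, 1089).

lcm(10890, 19881) = 10890·19881/gcd = 216504090/9 = 24056010
lcm(24056010, 1089) = 24056010·1089/gcd = 26196994890/1089 = 24056010

24056010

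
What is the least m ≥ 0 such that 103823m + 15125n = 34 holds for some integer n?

gcd(103823, 15125) = 1 (Euclid: 103823 = 6·15125 + 13073; 15125 = 1·13073 + 2052; 13073 = 6·2052 + 761; 2052 = 2·761 + 530; 761 = 1·530 + 231; 530 = 2·231 + 68; 231 = 3·68 + 27; 68 = 2·27 + 14; 27 = 1·14 + 13; 14 = 1·13 + 1; 13 = 13·1 + 0), and 1 | 34.
Extended Euclid: 103823·(-1113) + 15125·(7640) = 1. Scale by 34: m₀ = -37842.
General solution m = m₀ + 15125t; reducing mod 15125 gives m = 7533 (and n = -51709).

7533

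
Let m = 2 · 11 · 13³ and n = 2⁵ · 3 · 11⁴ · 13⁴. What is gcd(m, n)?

48334

min exponent per shared prime: 2 · 11 · 13³ = 48334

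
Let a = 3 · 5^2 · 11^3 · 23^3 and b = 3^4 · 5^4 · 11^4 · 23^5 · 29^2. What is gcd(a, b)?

1214570775

min exponent per shared prime: 3 · 5^2 · 11^3 · 23^3 = 1214570775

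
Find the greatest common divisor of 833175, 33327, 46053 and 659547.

gcd(833175, 33327): 833175 = 25·33327 + 0 → 33327
gcd(33327, 46053): 46053 = 1·33327 + 12726; 33327 = 2·12726 + 7875; 12726 = 1·7875 + 4851; 7875 = 1·4851 + 3024; 4851 = 1·3024 + 1827; 3024 = 1·1827 + 1197; 1827 = 1·1197 + 630; 1197 = 1·630 + 567; 630 = 1·567 + 63; 567 = 9·63 + 0 → 63
gcd(63, 659547): 659547 = 10469·63 + 0 → 63

63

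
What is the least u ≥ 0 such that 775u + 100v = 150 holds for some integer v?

Euclid: 775 = 7·100 + 75; 100 = 1·75 + 25; 75 = 3·25 + 0 → gcd = 25; 150 = 25·6.
Back-substitution yields 775·(-1) + 100·(8) = 25, so one solution is u = -1·6 = -6, v = 8·6 = 48.
Solutions in u differ by 100/25 = 4; the one in [0, 4) is -6 mod 4 = 2.

2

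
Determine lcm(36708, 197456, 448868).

4400701872

lcm(36708, 197456) = 36708·197456/gcd = 7248214848/28 = 258864816
lcm(258864816, 448868) = 258864816·448868/gcd = 116196132228288/26404 = 4400701872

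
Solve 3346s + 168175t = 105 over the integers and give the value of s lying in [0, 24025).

955

gcd(3346, 168175) = 7 (Euclid: 168175 = 50·3346 + 875; 3346 = 3·875 + 721; 875 = 1·721 + 154; 721 = 4·154 + 105; 154 = 1·105 + 49; 105 = 2·49 + 7; 49 = 7·7 + 0), and 7 | 105.
Extended Euclid: 3346·(3267) + 168175·(-65) = 7. Scale by 15: s₀ = 49005.
General solution s = s₀ + 24025k; reducing mod 24025 gives s = 955 (and t = -19).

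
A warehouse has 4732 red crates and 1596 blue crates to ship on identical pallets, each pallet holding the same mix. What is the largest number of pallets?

Euclid: 4732 = 2·1596 + 1540; 1596 = 1·1540 + 56; 1540 = 27·56 + 28; 56 = 2·28 + 0. Last nonzero remainder: 28.

28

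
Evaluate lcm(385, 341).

385 = 5 · 7 · 11; 341 = 11 · 31
max exponents: 5 · 7 · 11 · 31 = 11935

11935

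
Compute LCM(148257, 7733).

60340599

gcd first: 148257 = 19·7733 + 1330; 7733 = 5·1330 + 1083; 1330 = 1·1083 + 247; 1083 = 4·247 + 95; 247 = 2·95 + 57; 95 = 1·57 + 38; 57 = 1·38 + 19; 38 = 2·19 + 0 → gcd = 19
lcm = 148257·7733/gcd = 1146471381/19 = 60340599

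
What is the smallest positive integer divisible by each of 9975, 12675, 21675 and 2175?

lcm(9975, 12675) = 9975·12675/gcd = 126433125/75 = 1685775
lcm(1685775, 21675) = 1685775·21675/gcd = 36539173125/75 = 487188975
lcm(487188975, 2175) = 487188975·2175/gcd = 1059636020625/75 = 14128480275

14128480275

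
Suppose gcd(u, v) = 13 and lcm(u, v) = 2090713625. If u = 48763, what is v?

557375

Using uv = gcd(u,v)·lcm(u,v) = 13·2090713625 = 27179277125, we get v = 27179277125/48763 = 557375.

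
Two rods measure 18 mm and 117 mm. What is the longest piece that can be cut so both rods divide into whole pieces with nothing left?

Euclid: 117 = 6·18 + 9; 18 = 2·9 + 0. Last nonzero remainder: 9.

9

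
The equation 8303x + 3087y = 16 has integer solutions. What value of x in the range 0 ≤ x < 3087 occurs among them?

464

Euclid: 8303 = 2·3087 + 2129; 3087 = 1·2129 + 958; 2129 = 2·958 + 213; 958 = 4·213 + 106; 213 = 2·106 + 1; 106 = 106·1 + 0 → gcd = 1; 16 = 1·16.
Back-substitution yields 8303·(29) + 3087·(-78) = 1, so one solution is x = 29·16 = 464, y = -78·16 = -1248.
Solutions in x differ by 3087/1 = 3087; the one in [0, 3087) is 464 mod 3087 = 464.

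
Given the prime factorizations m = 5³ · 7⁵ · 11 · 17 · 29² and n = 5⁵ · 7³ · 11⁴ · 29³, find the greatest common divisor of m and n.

min exponent per shared prime: 5³ · 7³ · 11 · 29² = 396636625

396636625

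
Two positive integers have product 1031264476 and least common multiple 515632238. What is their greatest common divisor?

From gcd × lcm = uv: gcd = 1031264476 / 515632238 = 2.

2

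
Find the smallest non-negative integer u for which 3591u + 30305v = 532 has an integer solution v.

gcd(3591, 30305) = 19 (Euclid: 30305 = 8·3591 + 1577; 3591 = 2·1577 + 437; 1577 = 3·437 + 266; 437 = 1·266 + 171; 266 = 1·171 + 95; 171 = 1·95 + 76; 95 = 1·76 + 19; 76 = 4·19 + 0), and 19 | 532.
Extended Euclid: 3591·(-346) + 30305·(41) = 19. Scale by 28: u₀ = -9688.
General solution u = u₀ + 1595t; reducing mod 1595 gives u = 1477 (and v = -175).

1477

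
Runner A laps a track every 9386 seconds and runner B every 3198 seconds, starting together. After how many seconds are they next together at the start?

gcd first: 9386 = 2·3198 + 2990; 3198 = 1·2990 + 208; 2990 = 14·208 + 78; 208 = 2·78 + 52; 78 = 1·52 + 26; 52 = 2·26 + 0 → gcd = 26
lcm = 9386·3198/gcd = 30016428/26 = 1154478

1154478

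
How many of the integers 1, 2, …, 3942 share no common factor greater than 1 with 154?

1536

154 = 2·7·11. Inclusion–exclusion on these primes:
3942 − ⌊3942/2⌋ − ⌊3942/7⌋ − ⌊3942/11⌋ + ⌊3942/14⌋ + ⌊3942/22⌋ + ⌊3942/77⌋ − ⌊3942/154⌋ = 1536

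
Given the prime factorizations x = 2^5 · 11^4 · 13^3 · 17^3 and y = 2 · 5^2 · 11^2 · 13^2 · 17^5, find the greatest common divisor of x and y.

200931874

min exponent per shared prime: 2 · 11^2 · 13^2 · 17^3 = 200931874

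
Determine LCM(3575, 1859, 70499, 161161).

lcm(3575, 1859) = 3575·1859/gcd = 6645925/143 = 46475
lcm(46475, 70499) = 46475·70499/gcd = 3276441025/143 = 22912175
lcm(22912175, 161161) = 22912175·161161/gcd = 3692549035175/143 = 25822021225

25822021225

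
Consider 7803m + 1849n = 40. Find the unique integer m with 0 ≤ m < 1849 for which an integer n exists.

Euclid: 7803 = 4·1849 + 407; 1849 = 4·407 + 221; 407 = 1·221 + 186; 221 = 1·186 + 35; 186 = 5·35 + 11; 35 = 3·11 + 2; 11 = 5·2 + 1; 2 = 2·1 + 0 → gcd = 1; 40 = 1·40.
Back-substitution yields 7803·(845) + 1849·(-3566) = 1, so one solution is m = 845·40 = 33800, n = -3566·40 = -142640.
Solutions in m differ by 1849/1 = 1849; the one in [0, 1849) is 33800 mod 1849 = 518.

518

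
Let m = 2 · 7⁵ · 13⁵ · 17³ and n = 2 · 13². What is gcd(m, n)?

338

min exponent per shared prime: 2 · 13² = 338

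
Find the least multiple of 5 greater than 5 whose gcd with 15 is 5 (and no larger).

Multiples of 5 above 5: 5·2, 5·3, … . Need the cofactor coprime to 15/5 = 3.
Checking s = 2, 3, … the first with gcd(s, 3) = 1 is s = 2, giving 10.

10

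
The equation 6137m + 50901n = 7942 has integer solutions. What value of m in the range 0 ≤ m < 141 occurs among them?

134

gcd(6137, 50901) = 361 (Euclid: 50901 = 8·6137 + 1805; 6137 = 3·1805 + 722; 1805 = 2·722 + 361; 722 = 2·361 + 0), and 361 | 7942.
Extended Euclid: 6137·(-58) + 50901·(7) = 361. Scale by 22: m₀ = -1276.
General solution m = m₀ + 141t; reducing mod 141 gives m = 134 (and n = -16).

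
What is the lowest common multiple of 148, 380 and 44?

154660

lcm(148, 380) = 148·380/gcd = 56240/4 = 14060
lcm(14060, 44) = 14060·44/gcd = 618640/4 = 154660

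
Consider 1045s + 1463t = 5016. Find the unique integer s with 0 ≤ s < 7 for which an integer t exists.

gcd(1045, 1463) = 209 (Euclid: 1463 = 1·1045 + 418; 1045 = 2·418 + 209; 418 = 2·209 + 0), and 209 | 5016.
Extended Euclid: 1045·(3) + 1463·(-2) = 209. Scale by 24: s₀ = 72.
General solution s = s₀ + 7k; reducing mod 7 gives s = 2 (and t = 2).

2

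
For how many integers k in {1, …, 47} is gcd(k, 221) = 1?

42

Prime factors of 221: 13, 17. Count integers ≤ 47 divisible by none of them.
By inclusion–exclusion: 47 − ⌊47/13⌋ − ⌊47/17⌋ + ⌊47/221⌋ = 42.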